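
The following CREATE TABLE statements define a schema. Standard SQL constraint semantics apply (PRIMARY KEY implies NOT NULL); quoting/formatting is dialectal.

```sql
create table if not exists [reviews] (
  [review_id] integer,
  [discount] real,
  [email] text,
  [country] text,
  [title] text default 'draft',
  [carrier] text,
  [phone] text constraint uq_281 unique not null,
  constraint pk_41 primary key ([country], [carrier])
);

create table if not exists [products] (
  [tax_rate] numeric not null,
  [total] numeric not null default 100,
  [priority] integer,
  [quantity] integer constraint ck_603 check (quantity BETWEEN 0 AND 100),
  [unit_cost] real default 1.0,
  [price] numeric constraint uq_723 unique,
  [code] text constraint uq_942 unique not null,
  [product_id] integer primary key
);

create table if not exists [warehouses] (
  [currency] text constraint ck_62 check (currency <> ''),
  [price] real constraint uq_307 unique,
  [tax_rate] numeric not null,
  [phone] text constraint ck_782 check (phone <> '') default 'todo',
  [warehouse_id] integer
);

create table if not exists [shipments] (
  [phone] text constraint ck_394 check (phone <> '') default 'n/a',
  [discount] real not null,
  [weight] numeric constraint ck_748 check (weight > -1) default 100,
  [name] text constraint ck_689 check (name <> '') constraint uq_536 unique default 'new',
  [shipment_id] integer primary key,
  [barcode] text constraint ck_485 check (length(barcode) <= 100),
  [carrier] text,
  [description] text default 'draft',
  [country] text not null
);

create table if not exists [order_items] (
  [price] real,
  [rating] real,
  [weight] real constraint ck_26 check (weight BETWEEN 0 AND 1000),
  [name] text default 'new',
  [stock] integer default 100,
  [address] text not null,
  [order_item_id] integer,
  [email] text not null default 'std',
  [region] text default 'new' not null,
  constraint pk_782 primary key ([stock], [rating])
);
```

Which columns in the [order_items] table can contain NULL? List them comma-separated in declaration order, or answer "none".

price, weight, name, order_item_id

- price: no NOT NULL constraint applies → nullable.
- rating: part of the PRIMARY KEY, which implies NOT NULL → not nullable.
- weight: CHECK does not forbid NULL (a CHECK constraint passes when its expression is NULL) → nullable.
- name: DEFAULT only fills an omitted column; an explicit NULL is still allowed → nullable.
- stock: part of the PRIMARY KEY, which implies NOT NULL → not nullable.
- address: declared NOT NULL → not nullable.
- order_item_id: no NOT NULL constraint applies → nullable.
- email: declared NOT NULL → not nullable.
- region: declared NOT NULL → not nullable.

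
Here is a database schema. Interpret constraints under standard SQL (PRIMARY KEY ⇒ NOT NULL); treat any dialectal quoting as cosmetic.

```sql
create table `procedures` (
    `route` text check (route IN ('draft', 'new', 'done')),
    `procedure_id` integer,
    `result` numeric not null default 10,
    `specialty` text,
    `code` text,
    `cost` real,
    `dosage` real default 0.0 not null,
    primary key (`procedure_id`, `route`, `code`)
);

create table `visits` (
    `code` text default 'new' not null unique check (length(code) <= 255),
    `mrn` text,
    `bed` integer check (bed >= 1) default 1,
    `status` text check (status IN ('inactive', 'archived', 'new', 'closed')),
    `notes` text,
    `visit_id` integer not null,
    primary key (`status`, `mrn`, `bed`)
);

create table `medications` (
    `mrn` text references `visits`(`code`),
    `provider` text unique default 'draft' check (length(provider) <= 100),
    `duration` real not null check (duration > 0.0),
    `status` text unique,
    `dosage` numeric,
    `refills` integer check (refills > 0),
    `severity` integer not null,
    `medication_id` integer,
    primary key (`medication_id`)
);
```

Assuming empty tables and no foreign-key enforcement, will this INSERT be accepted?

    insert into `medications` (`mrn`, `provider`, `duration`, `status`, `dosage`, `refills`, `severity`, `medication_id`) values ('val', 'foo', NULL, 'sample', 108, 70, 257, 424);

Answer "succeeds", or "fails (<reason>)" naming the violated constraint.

fails (NOT NULL on duration)

duration is explicitly set to NULL, but duration is declared NOT NULL.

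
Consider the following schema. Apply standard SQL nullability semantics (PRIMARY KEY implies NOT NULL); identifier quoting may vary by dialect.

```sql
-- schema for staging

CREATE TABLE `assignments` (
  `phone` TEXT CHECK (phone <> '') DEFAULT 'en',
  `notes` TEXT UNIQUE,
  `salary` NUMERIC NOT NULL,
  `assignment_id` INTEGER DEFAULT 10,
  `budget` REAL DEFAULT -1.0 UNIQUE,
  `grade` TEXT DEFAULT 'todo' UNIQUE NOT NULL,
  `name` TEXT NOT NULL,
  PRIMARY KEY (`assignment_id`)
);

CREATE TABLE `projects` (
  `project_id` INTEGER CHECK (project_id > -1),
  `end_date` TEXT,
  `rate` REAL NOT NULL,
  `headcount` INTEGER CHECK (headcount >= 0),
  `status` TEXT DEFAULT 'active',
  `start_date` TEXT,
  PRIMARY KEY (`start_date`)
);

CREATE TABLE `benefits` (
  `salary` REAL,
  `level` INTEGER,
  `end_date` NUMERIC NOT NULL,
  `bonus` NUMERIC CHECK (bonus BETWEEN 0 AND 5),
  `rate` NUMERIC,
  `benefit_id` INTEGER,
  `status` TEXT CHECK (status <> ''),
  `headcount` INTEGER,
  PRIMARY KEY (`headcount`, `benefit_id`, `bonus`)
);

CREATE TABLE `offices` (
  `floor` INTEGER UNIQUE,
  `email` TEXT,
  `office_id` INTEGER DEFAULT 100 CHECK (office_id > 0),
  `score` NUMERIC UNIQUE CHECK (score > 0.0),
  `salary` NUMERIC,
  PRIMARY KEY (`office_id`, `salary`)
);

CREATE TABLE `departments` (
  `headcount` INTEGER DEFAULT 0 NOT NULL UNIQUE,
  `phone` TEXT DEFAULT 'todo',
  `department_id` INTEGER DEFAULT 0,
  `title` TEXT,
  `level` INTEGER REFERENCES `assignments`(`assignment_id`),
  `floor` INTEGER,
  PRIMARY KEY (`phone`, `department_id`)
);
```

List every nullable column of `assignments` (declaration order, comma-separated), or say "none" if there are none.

phone, notes, budget

- phone: CHECK does not forbid NULL (a CHECK constraint passes when its expression is NULL) → nullable.
- notes: UNIQUE does not imply NOT NULL → nullable.
- salary: declared NOT NULL → not nullable.
- assignment_id: part of the PRIMARY KEY, which implies NOT NULL → not nullable.
- budget: UNIQUE does not imply NOT NULL → nullable.
- grade: declared NOT NULL → not nullable.
- name: declared NOT NULL → not nullable.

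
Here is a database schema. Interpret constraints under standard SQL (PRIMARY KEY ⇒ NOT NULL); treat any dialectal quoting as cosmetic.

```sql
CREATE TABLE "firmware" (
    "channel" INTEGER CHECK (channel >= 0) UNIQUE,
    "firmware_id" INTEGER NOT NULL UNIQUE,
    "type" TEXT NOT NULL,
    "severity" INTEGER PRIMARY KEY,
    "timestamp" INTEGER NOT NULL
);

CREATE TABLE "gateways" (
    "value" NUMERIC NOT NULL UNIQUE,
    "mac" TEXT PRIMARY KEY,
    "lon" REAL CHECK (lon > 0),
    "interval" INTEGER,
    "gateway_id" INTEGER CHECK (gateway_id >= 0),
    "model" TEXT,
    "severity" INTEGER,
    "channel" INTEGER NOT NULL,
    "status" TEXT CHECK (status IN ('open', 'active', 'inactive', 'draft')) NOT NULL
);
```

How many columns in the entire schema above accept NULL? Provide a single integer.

firmware: 1 nullable (channel — PK (severity) and explicit NOT NULL columns excluded).
gateways: 5 nullable (lon, interval, gateway_id, model, severity — PK (mac) and explicit NOT NULL columns excluded).
Total: 1 + 5 = 6.

6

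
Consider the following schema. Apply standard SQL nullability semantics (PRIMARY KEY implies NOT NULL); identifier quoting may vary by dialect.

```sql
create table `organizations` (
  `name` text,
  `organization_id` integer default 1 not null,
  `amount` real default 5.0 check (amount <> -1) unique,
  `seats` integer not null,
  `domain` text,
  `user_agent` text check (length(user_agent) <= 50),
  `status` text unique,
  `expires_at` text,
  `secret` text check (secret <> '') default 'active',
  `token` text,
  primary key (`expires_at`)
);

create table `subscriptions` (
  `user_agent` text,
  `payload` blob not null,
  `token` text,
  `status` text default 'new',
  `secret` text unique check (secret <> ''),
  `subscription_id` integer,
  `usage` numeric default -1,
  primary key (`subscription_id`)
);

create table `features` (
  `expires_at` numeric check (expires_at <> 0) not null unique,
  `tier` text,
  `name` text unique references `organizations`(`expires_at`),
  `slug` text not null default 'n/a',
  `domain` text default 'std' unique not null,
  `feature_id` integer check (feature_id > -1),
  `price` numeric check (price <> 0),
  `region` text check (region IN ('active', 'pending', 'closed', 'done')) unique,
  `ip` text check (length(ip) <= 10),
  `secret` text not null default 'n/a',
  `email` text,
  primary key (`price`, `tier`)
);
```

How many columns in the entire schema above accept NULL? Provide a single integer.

organizations: 7 nullable (name, amount, domain, user_agent, status, secret, token — PK (expires_at) and explicit NOT NULL columns excluded).
subscriptions: 5 nullable (user_agent, token, status, secret, usage — PK (subscription_id) and explicit NOT NULL columns excluded).
features: 5 nullable (name, feature_id, region, ip, email — PK (price, tier) and explicit NOT NULL columns excluded).
Total: 7 + 5 + 5 = 17.

17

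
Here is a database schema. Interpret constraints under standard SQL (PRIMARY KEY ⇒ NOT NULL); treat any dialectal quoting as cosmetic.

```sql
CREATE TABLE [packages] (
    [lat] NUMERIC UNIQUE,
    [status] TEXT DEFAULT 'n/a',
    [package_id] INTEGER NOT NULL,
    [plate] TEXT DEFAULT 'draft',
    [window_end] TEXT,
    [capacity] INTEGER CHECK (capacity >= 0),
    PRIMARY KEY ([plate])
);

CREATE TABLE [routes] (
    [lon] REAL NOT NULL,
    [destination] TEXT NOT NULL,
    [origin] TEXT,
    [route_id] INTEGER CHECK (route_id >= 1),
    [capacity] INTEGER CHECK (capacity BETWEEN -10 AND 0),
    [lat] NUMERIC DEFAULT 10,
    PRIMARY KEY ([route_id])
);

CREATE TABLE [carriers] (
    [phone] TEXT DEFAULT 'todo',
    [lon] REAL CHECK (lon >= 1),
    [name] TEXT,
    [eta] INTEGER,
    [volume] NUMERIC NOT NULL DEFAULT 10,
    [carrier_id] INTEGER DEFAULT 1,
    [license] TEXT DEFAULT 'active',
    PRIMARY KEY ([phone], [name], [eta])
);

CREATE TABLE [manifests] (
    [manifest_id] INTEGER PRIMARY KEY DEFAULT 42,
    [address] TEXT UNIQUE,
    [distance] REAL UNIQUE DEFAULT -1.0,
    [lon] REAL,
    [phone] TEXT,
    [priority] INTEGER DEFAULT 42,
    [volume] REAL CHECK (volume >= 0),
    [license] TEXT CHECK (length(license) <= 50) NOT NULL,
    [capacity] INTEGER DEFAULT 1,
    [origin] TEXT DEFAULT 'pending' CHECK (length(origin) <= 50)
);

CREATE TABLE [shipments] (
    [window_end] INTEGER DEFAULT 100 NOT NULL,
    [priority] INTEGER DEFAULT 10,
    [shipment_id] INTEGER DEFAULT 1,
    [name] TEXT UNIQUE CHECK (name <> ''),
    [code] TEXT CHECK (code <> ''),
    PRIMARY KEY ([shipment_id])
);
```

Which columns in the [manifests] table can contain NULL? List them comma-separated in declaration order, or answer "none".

- manifest_id: part of the PRIMARY KEY, which implies NOT NULL → not nullable.
- address: UNIQUE does not imply NOT NULL → nullable.
- distance: UNIQUE does not imply NOT NULL → nullable.
- lon: no NOT NULL constraint applies → nullable.
- phone: no NOT NULL constraint applies → nullable.
- priority: DEFAULT only fills an omitted column; an explicit NULL is still allowed → nullable.
- volume: CHECK does not forbid NULL (a CHECK constraint passes when its expression is NULL) → nullable.
- license: declared NOT NULL → not nullable.
- capacity: DEFAULT only fills an omitted column; an explicit NULL is still allowed → nullable.
- origin: CHECK does not forbid NULL (a CHECK constraint passes when its expression is NULL) → nullable.

address, distance, lon, phone, priority, volume, capacity, origin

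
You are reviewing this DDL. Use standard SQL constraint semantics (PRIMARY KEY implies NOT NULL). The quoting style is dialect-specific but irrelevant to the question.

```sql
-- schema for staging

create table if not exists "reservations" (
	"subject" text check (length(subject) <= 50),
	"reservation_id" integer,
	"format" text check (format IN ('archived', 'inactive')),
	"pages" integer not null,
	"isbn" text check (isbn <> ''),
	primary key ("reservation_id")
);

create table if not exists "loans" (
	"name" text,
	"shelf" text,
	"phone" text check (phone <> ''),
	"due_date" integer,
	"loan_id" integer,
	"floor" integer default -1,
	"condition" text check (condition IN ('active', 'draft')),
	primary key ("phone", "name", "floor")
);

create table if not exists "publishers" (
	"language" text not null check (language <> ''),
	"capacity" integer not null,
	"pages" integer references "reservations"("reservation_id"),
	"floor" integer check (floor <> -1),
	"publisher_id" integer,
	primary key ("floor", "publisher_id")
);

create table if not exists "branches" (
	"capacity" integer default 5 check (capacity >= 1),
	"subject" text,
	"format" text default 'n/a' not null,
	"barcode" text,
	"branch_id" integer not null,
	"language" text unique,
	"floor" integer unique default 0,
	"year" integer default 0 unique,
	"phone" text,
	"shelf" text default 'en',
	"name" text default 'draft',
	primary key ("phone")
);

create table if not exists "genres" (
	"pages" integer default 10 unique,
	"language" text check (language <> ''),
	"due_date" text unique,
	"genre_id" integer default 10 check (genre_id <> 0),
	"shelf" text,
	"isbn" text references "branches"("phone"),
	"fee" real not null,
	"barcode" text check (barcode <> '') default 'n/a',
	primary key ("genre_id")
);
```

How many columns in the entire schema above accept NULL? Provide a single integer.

22

reservations: 3 nullable (subject, format, isbn — PK (reservation_id) and explicit NOT NULL columns excluded).
loans: 4 nullable (shelf, due_date, loan_id, condition — PK (phone, name, floor) and explicit NOT NULL columns excluded).
publishers: 1 nullable (pages — PK (floor, publisher_id) and explicit NOT NULL columns excluded).
branches: 8 nullable (capacity, subject, barcode, language, floor, year, shelf, name — PK (phone) and explicit NOT NULL columns excluded).
genres: 6 nullable (pages, language, due_date, shelf, isbn, barcode — PK (genre_id) and explicit NOT NULL columns excluded).
Total: 3 + 4 + 1 + 8 + 6 = 22.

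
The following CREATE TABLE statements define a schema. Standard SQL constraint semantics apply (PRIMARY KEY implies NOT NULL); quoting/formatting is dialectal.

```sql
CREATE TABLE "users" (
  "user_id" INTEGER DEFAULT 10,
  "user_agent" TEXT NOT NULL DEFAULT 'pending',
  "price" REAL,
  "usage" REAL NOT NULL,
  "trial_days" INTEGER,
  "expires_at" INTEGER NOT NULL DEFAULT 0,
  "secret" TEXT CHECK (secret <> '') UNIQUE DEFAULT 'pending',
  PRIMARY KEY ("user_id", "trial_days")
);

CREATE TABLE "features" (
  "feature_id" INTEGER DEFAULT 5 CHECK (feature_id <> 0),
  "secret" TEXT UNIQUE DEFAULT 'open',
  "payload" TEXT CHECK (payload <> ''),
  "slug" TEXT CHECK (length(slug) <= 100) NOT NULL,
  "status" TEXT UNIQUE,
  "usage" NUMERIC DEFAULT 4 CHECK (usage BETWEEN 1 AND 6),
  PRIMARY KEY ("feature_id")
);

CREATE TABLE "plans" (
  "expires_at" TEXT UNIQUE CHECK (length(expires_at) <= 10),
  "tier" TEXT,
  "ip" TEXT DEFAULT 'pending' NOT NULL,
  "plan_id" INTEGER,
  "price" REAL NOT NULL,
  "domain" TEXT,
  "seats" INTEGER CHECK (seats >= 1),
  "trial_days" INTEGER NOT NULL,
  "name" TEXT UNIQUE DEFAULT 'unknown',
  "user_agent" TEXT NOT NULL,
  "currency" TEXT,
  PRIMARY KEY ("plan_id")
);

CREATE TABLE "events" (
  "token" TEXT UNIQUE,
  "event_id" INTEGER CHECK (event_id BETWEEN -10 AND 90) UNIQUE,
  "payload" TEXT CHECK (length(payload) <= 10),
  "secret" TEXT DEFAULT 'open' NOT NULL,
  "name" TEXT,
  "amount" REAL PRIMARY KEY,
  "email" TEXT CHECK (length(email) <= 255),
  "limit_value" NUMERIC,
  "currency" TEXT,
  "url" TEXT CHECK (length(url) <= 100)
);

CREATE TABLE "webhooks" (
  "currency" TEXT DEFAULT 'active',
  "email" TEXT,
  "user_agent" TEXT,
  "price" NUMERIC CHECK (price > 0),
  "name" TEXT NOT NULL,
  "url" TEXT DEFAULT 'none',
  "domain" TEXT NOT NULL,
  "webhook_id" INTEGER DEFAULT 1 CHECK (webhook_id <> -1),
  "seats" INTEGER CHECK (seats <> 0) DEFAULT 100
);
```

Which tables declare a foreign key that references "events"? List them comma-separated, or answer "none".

none

No REFERENCES clause anywhere in the schema names events.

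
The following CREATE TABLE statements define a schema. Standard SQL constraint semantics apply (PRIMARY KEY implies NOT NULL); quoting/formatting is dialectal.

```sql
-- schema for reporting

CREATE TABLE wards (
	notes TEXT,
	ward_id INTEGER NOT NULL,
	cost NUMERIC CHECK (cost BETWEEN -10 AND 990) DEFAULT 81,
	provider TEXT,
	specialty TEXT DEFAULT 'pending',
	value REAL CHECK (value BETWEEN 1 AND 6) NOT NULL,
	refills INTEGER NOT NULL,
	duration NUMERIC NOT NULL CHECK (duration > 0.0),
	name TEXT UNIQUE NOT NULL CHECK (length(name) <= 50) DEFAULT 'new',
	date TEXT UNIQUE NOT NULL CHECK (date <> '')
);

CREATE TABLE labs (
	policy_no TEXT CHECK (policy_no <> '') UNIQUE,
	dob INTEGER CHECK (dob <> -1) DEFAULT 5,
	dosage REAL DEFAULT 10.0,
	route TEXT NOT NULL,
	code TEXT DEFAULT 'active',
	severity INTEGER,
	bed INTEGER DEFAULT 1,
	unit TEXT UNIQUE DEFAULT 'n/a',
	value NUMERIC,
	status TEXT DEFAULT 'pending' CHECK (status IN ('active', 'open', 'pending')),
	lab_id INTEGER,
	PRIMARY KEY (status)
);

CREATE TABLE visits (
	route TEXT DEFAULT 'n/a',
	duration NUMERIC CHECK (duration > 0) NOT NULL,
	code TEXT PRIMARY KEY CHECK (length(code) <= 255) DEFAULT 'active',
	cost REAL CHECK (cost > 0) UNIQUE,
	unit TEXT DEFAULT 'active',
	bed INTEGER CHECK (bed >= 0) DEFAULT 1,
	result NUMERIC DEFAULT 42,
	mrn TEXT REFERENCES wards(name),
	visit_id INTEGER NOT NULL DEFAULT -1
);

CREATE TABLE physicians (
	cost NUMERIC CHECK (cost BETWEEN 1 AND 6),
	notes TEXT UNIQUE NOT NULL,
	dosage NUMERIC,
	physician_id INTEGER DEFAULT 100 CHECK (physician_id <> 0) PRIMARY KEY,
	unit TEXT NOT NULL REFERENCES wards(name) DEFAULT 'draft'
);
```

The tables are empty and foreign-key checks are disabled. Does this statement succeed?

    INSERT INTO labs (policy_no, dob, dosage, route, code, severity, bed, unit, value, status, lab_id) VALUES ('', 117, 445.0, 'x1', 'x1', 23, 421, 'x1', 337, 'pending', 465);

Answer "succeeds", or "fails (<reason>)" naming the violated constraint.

fails (CHECK on policy_no)

The value '' for policy_no violates CHECK (policy_no <> '').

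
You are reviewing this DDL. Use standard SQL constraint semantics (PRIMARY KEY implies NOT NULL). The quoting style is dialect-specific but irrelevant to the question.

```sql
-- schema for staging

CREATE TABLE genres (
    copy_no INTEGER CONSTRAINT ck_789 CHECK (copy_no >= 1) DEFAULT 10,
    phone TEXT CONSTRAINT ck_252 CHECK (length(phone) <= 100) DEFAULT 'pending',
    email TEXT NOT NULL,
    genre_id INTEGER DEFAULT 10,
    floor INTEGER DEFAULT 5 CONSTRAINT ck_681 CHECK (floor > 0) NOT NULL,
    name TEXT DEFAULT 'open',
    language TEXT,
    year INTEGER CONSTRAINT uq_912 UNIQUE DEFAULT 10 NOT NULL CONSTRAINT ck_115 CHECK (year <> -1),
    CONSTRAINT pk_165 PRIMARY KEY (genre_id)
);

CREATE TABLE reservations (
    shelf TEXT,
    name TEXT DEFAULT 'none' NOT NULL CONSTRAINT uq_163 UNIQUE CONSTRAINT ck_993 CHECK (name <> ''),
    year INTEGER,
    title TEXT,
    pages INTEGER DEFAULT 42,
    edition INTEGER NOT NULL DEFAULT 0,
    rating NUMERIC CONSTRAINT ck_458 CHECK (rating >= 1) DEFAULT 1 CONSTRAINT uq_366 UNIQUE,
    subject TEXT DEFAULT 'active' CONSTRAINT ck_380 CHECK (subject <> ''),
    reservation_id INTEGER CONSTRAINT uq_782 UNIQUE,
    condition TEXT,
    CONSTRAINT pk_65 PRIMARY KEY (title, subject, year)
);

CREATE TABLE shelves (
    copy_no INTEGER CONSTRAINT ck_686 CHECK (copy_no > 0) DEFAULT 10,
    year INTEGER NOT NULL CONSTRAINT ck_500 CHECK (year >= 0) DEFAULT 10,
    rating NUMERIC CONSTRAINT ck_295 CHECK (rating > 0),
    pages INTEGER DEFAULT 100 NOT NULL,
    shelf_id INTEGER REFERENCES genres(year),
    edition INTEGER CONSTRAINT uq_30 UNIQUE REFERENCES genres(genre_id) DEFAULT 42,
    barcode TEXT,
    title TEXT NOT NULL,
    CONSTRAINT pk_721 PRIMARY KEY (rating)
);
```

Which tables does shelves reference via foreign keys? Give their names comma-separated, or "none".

genres

- shelf_id REFERENCES genres(year).
- edition REFERENCES genres(genre_id).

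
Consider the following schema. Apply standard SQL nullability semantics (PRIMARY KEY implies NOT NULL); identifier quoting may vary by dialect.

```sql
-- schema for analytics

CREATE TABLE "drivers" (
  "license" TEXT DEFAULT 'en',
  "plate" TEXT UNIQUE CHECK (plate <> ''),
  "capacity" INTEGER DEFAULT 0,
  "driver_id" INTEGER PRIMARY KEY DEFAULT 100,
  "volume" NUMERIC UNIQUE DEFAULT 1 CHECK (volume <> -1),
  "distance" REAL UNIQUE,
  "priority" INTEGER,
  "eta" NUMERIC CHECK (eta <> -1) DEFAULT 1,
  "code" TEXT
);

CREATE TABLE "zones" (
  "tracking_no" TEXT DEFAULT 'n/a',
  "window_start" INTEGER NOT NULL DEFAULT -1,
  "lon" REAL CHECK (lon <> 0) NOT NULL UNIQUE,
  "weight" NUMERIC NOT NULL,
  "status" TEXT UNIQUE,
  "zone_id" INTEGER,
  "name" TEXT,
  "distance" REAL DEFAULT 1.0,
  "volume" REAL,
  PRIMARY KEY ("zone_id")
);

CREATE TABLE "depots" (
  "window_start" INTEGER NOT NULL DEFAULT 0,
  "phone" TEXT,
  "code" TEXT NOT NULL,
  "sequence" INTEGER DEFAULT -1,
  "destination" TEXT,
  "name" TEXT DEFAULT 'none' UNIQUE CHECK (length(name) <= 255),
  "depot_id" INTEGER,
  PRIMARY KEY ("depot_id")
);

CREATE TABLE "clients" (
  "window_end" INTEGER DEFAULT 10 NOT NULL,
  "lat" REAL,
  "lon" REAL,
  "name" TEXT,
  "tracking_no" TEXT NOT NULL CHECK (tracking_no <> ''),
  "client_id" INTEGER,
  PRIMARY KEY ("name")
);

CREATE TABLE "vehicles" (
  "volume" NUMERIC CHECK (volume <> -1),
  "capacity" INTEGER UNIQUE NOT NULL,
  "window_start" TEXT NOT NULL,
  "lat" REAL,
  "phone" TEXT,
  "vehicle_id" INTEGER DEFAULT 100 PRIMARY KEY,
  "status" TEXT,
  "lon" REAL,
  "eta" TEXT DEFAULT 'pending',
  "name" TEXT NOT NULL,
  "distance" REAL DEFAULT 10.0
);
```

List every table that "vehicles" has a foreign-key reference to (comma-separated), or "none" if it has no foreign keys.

No column in vehicles has a REFERENCES clause.

none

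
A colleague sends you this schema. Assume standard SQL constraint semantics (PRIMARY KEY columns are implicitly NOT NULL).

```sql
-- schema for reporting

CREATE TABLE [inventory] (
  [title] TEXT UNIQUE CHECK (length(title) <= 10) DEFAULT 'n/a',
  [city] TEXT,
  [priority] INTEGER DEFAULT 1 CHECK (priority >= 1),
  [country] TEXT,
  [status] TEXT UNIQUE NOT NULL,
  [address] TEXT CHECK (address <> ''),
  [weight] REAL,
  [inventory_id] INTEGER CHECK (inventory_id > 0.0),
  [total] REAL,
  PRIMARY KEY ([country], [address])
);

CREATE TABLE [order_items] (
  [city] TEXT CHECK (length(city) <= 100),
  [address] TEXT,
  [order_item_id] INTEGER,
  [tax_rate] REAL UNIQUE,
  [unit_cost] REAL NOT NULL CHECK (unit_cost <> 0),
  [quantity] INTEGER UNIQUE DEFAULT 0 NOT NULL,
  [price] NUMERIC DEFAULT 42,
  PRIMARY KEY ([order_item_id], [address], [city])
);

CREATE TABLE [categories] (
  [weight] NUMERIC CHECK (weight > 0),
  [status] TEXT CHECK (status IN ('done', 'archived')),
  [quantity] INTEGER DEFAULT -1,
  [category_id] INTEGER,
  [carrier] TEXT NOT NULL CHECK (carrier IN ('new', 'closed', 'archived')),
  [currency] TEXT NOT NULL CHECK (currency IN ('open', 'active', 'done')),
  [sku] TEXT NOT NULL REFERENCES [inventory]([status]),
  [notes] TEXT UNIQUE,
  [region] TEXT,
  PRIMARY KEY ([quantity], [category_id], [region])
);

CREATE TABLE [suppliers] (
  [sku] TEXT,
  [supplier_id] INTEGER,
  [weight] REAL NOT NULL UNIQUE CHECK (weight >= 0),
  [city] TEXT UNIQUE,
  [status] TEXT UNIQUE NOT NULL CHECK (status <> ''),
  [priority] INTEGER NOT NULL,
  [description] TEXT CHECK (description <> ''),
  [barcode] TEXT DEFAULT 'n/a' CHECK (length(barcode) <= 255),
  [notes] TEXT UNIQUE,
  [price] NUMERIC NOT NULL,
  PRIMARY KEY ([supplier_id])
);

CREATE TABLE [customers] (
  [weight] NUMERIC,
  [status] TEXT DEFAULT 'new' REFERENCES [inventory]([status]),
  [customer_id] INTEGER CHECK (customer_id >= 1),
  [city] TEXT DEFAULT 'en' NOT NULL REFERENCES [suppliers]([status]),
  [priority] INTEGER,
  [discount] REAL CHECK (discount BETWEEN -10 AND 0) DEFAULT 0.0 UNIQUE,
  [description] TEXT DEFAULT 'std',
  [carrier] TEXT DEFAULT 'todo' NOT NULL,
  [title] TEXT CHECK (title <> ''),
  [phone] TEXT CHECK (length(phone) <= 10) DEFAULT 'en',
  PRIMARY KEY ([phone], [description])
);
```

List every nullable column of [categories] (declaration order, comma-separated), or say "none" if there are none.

weight, status, notes

- weight: CHECK does not forbid NULL (a CHECK constraint passes when its expression is NULL) → nullable.
- status: CHECK does not forbid NULL (a CHECK constraint passes when its expression is NULL) → nullable.
- quantity: part of the PRIMARY KEY, which implies NOT NULL → not nullable.
- category_id: part of the PRIMARY KEY, which implies NOT NULL → not nullable.
- carrier: declared NOT NULL → not nullable.
- currency: declared NOT NULL → not nullable.
- sku: declared NOT NULL → not nullable.
- notes: UNIQUE does not imply NOT NULL → nullable.
- region: part of the PRIMARY KEY, which implies NOT NULL → not nullable.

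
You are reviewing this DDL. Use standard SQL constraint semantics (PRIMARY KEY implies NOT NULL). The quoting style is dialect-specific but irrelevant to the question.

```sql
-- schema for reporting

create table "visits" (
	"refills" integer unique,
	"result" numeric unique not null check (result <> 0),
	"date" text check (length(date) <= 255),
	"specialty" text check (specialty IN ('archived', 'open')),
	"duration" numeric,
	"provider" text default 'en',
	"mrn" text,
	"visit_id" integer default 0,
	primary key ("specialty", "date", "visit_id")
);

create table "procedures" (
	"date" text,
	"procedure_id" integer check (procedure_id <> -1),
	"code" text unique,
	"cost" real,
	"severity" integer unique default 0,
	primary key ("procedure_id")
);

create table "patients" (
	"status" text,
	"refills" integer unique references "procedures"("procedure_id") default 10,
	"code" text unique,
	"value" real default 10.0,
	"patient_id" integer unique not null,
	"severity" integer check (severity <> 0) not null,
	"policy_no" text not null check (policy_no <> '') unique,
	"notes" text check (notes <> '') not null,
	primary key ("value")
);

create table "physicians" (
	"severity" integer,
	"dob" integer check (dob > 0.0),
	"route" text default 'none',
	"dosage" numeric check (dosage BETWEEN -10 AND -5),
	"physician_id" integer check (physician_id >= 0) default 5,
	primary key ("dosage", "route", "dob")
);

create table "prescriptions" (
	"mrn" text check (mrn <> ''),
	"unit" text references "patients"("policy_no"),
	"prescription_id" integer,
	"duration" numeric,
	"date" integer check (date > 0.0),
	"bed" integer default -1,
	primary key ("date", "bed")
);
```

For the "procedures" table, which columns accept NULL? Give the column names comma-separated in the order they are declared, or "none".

date, code, cost, severity

- date: no NOT NULL constraint applies → nullable.
- procedure_id: part of the PRIMARY KEY, which implies NOT NULL → not nullable.
- code: UNIQUE does not imply NOT NULL → nullable.
- cost: no NOT NULL constraint applies → nullable.
- severity: UNIQUE does not imply NOT NULL → nullable.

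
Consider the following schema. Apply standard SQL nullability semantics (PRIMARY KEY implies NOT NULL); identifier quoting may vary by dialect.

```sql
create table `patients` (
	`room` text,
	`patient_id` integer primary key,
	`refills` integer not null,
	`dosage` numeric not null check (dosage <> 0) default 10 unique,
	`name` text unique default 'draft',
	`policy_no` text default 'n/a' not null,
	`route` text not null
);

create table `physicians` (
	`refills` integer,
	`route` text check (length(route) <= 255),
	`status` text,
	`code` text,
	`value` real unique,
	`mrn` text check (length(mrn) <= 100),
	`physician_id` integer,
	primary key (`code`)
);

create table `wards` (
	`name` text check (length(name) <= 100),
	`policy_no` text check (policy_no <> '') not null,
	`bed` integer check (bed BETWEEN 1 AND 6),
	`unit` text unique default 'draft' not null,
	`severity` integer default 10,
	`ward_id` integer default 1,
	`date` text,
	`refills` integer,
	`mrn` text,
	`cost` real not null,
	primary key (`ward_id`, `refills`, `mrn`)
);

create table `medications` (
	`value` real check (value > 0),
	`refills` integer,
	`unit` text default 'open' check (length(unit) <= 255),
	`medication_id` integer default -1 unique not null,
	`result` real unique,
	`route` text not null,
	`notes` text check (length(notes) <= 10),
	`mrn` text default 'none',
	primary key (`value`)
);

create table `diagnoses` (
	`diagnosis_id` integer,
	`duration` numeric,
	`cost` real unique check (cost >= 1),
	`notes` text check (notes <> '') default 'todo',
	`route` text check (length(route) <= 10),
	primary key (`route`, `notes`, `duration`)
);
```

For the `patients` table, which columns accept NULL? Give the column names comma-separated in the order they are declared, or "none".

- room: no NOT NULL constraint applies → nullable.
- patient_id: part of the PRIMARY KEY, which implies NOT NULL → not nullable.
- refills: declared NOT NULL → not nullable.
- dosage: declared NOT NULL → not nullable.
- name: UNIQUE does not imply NOT NULL → nullable.
- policy_no: declared NOT NULL → not nullable.
- route: declared NOT NULL → not nullable.

room, name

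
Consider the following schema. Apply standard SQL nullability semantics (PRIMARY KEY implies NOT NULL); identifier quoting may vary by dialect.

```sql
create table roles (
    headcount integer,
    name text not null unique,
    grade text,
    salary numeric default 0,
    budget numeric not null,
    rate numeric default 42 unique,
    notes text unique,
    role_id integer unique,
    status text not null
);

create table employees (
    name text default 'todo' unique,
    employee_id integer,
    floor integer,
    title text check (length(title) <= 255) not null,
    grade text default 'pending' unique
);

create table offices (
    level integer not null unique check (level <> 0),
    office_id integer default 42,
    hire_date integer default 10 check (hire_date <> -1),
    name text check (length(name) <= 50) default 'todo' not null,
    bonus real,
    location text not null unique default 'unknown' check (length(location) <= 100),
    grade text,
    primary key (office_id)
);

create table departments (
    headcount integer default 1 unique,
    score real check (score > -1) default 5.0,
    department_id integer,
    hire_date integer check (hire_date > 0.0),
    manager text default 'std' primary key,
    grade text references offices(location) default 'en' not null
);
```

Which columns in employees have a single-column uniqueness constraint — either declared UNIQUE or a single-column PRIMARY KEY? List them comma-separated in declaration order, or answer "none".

- name: declared UNIQUE → unique.
- employee_id: no UNIQUE or single-column PK constraint.
- floor: no UNIQUE or single-column PK constraint.
- title: no UNIQUE or single-column PK constraint.
- grade: declared UNIQUE → unique.

name, grade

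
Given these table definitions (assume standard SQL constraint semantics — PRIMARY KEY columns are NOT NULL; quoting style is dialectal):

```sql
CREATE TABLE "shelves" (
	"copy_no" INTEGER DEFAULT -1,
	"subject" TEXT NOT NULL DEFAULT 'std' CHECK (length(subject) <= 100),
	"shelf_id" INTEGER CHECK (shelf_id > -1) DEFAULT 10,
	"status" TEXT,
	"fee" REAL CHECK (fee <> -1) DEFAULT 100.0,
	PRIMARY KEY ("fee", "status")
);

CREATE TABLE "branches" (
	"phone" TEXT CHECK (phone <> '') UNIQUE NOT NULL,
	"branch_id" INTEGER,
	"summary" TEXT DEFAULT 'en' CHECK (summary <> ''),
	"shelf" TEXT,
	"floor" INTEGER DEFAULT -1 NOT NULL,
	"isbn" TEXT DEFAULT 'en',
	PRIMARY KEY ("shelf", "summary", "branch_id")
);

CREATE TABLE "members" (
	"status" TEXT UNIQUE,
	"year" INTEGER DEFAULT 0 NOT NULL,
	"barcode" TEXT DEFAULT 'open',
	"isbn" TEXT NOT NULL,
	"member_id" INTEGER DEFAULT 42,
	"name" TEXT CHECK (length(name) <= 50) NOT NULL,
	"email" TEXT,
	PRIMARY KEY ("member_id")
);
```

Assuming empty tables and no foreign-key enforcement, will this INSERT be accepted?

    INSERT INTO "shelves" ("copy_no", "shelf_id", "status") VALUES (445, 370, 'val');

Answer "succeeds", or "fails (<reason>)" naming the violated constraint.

succeeds

NOT NULL columns: fee defaults to 100.0; status is supplied; subject defaults to 'std'.
CHECK constraints: 370 satisfies (shelf_id > -1).
No constraint is violated.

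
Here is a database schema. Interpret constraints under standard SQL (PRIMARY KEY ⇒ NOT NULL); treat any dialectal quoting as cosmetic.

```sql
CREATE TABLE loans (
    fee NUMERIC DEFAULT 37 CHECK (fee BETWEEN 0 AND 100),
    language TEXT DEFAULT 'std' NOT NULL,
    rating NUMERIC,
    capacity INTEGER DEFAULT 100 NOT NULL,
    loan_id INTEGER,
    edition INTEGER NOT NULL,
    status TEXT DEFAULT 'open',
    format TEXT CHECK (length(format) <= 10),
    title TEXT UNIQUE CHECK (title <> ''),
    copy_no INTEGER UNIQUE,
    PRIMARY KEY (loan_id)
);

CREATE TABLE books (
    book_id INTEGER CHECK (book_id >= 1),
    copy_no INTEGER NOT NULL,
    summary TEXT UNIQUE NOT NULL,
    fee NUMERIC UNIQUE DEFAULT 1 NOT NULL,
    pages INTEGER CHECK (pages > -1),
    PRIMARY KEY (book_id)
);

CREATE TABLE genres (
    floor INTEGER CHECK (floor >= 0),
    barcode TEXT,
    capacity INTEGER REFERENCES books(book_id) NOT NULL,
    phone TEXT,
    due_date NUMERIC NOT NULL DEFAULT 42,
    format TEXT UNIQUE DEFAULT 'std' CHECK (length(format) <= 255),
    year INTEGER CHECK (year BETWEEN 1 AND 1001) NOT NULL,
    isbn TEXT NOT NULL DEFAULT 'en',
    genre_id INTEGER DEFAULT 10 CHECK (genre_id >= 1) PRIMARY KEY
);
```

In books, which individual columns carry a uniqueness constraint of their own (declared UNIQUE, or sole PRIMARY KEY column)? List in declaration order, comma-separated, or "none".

book_id, summary, fee

- book_id: single-column PRIMARY KEY → unique.
- copy_no: no UNIQUE or single-column PK constraint.
- summary: declared UNIQUE → unique.
- fee: declared UNIQUE → unique.
- pages: no UNIQUE or single-column PK constraint.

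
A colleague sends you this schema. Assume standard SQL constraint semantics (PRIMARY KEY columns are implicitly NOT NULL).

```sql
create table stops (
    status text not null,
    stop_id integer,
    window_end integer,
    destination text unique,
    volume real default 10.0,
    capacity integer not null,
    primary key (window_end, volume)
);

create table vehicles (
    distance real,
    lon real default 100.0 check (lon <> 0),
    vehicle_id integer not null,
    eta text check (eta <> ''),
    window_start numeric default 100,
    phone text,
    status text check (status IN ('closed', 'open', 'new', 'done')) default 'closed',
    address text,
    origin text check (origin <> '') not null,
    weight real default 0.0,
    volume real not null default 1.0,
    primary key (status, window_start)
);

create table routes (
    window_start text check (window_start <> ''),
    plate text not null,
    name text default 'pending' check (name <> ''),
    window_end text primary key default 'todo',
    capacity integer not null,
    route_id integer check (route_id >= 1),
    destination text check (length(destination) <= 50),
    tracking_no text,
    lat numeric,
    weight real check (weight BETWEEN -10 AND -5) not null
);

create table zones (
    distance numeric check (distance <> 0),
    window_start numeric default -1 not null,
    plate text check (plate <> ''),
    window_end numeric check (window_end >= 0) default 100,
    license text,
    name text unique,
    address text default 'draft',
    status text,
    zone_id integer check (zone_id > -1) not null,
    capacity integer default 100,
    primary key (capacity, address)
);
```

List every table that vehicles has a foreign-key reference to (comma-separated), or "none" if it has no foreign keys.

No column in vehicles has a REFERENCES clause.

none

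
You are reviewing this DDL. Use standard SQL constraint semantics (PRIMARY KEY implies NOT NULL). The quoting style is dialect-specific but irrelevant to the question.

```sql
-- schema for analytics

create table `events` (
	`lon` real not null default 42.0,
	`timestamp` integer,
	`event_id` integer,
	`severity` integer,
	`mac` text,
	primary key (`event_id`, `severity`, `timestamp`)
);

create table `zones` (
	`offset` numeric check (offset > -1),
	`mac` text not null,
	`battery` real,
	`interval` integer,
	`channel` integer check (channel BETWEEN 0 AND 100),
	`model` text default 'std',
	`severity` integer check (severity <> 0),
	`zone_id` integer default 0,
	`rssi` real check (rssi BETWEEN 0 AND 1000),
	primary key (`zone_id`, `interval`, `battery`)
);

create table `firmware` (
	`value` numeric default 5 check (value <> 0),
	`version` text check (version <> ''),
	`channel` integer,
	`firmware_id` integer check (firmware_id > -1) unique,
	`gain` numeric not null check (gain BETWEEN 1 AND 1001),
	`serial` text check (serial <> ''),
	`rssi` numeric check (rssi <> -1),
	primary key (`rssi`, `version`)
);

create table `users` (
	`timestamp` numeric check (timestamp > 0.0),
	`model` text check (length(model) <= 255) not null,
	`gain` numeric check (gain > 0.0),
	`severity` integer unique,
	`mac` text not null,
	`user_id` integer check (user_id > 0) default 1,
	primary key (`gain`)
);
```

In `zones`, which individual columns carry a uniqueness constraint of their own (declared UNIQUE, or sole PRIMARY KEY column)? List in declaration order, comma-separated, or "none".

- offset: no UNIQUE or single-column PK constraint.
- mac: no UNIQUE or single-column PK constraint.
- battery: part of a composite PRIMARY KEY — only the tuple is unique, not this column on its own.
- interval: part of a composite PRIMARY KEY — only the tuple is unique, not this column on its own.
- channel: no UNIQUE or single-column PK constraint.
- model: no UNIQUE or single-column PK constraint.
- severity: no UNIQUE or single-column PK constraint.
- zone_id: part of a composite PRIMARY KEY — only the tuple is unique, not this column on its own.
- rssi: no UNIQUE or single-column PK constraint.

none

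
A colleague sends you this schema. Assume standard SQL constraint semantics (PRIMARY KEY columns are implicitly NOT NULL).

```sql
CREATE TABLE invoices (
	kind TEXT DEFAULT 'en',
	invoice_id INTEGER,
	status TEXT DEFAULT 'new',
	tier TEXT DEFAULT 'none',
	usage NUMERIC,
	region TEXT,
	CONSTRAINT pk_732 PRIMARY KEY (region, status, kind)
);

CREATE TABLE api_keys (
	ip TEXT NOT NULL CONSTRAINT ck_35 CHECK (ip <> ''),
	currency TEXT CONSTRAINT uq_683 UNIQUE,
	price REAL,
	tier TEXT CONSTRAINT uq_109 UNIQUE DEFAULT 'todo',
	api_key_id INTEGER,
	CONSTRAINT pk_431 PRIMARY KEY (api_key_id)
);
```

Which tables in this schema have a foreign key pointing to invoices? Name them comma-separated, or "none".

No REFERENCES clause anywhere in the schema names invoices.

none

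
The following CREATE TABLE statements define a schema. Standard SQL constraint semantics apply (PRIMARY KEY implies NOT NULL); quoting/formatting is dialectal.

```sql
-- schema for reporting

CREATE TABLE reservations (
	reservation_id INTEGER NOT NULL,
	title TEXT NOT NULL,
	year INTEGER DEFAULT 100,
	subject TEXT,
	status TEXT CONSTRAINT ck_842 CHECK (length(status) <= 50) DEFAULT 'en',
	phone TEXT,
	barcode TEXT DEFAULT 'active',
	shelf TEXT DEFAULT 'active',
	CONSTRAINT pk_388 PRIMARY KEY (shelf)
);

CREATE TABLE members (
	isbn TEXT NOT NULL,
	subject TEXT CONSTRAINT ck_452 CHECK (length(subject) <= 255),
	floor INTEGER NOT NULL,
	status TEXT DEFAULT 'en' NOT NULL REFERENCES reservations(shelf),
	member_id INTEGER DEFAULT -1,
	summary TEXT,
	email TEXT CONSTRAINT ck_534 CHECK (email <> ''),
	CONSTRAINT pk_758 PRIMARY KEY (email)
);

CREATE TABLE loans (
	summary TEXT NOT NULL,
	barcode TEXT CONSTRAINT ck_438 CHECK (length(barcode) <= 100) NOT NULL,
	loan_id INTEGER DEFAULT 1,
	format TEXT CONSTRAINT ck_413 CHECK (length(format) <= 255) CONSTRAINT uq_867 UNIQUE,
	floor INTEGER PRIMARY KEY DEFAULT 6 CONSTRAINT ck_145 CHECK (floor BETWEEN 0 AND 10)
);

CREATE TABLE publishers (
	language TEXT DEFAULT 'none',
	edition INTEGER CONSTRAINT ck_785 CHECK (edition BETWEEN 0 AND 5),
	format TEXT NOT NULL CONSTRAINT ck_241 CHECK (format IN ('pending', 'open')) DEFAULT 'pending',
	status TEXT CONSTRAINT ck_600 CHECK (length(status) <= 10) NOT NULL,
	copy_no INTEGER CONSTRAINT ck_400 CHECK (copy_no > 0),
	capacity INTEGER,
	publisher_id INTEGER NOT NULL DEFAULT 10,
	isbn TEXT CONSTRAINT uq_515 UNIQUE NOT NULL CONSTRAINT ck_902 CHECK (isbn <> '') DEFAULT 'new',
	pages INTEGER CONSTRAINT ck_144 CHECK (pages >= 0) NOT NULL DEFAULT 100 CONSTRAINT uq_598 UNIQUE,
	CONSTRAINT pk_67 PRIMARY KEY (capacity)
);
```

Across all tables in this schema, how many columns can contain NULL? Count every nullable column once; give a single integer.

reservations: 5 nullable (year, subject, status, phone, barcode — PK (shelf) and explicit NOT NULL columns excluded).
members: 3 nullable (subject, member_id, summary — PK (email) and explicit NOT NULL columns excluded).
loans: 2 nullable (loan_id, format — PK (floor) and explicit NOT NULL columns excluded).
publishers: 3 nullable (language, edition, copy_no — PK (capacity) and explicit NOT NULL columns excluded).
Total: 5 + 3 + 2 + 3 = 13.

13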